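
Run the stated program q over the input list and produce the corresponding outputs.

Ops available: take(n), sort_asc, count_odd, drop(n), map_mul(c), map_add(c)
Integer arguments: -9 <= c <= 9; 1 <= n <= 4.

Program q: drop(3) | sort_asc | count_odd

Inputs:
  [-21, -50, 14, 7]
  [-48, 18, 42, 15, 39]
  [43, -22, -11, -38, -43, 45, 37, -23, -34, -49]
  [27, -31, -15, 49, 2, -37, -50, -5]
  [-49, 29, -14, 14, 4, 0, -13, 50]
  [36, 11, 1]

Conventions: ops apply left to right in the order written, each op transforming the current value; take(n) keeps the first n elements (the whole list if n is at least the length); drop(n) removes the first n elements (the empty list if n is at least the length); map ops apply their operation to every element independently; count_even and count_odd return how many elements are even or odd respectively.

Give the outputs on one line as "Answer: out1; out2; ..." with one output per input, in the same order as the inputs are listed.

1; 2; 5; 3; 1; 0

Execution, op by op:
  [-21, -50, 14, 7] -> [7] -> [7] -> 1
  [-48, 18, 42, 15, 39] -> [15, 39] -> [15, 39] -> 2
  [43, -22, -11, -38, -43, 45, 37, -23, -34, -49] -> [-38, -43, 45, 37, -23, -34, -49] -> [-49, -43, -38, -34, -23, 37, 45] -> 5
  [27, -31, -15, 49, 2, -37, -50, -5] -> [49, 2, -37, -50, -5] -> [-50, -37, -5, 2, 49] -> 3
  [-49, 29, -14, 14, 4, 0, -13, 50] -> [14, 4, 0, -13, 50] -> [-13, 0, 4, 14, 50] -> 1
  [36, 11, 1] -> [] -> [] -> 0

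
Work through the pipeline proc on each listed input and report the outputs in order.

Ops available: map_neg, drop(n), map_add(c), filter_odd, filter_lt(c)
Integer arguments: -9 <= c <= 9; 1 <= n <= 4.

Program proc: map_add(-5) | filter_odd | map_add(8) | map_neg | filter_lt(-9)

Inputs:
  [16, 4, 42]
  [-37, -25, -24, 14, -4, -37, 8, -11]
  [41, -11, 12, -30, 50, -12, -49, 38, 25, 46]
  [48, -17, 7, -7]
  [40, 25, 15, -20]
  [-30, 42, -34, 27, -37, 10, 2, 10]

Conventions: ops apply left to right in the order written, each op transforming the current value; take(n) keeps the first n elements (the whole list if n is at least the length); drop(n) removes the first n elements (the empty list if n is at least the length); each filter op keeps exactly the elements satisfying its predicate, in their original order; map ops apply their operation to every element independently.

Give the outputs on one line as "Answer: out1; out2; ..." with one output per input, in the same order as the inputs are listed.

Execution, op by op:
  [16, 4, 42] -> [11, -1, 37] -> [11, -1, 37] -> [19, 7, 45] -> [-19, -7, -45] -> [-19, -45]
  [-37, -25, -24, 14, -4, -37, 8, -11] -> [-42, -30, -29, 9, -9, -42, 3, -16] -> [-29, 9, -9, 3] -> [-21, 17, -1, 11] -> [21, -17, 1, -11] -> [-17, -11]
  [41, -11, 12, -30, 50, -12, -49, 38, 25, 46] -> [36, -16, 7, -35, 45, -17, -54, 33, 20, 41] -> [7, -35, 45, -17, 33, 41] -> [15, -27, 53, -9, 41, 49] -> [-15, 27, -53, 9, -41, -49] -> [-15, -53, -41, -49]
  [48, -17, 7, -7] -> [43, -22, 2, -12] -> [43] -> [51] -> [-51] -> [-51]
  [40, 25, 15, -20] -> [35, 20, 10, -25] -> [35, -25] -> [43, -17] -> [-43, 17] -> [-43]
  [-30, 42, -34, 27, -37, 10, 2, 10] -> [-35, 37, -39, 22, -42, 5, -3, 5] -> [-35, 37, -39, 5, -3, 5] -> [-27, 45, -31, 13, 5, 13] -> [27, -45, 31, -13, -5, -13] -> [-45, -13, -13]

[-19, -45]; [-17, -11]; [-15, -53, -41, -49]; [-51]; [-43]; [-45, -13, -13]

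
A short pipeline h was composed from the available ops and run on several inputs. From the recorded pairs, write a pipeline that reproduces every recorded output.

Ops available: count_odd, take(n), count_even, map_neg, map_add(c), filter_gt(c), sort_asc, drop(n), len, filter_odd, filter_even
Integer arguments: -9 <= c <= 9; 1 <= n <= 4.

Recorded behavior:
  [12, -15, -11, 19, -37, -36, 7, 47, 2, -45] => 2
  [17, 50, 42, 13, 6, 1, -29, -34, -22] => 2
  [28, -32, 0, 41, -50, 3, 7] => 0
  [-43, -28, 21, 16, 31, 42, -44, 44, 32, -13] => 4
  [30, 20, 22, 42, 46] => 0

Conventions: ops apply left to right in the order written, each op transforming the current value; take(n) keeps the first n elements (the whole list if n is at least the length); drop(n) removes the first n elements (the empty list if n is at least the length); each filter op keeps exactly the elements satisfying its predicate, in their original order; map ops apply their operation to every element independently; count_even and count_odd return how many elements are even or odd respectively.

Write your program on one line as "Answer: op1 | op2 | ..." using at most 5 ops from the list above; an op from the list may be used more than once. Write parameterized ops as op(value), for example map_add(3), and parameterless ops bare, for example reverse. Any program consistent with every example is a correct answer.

drop(3) | drop(2) | filter_even | map_neg | count_even

Check, running the answer program on each example:
  [12, -15, -11, 19, -37, -36, 7, 47, 2, -45] -> [19, -37, -36, 7, 47, 2, -45] -> [-36, 7, 47, 2, -45] -> [-36, 2] -> [36, -2] -> 2
  [17, 50, 42, 13, 6, 1, -29, -34, -22] -> [13, 6, 1, -29, -34, -22] -> [1, -29, -34, -22] -> [-34, -22] -> [34, 22] -> 2
  [28, -32, 0, 41, -50, 3, 7] -> [41, -50, 3, 7] -> [3, 7] -> [] -> [] -> 0
  [-43, -28, 21, 16, 31, 42, -44, 44, 32, -13] -> [16, 31, 42, -44, 44, 32, -13] -> [42, -44, 44, 32, -13] -> [42, -44, 44, 32] -> [-42, 44, -44, -32] -> 4
  [30, 20, 22, 42, 46] -> [42, 46] -> [] -> [] -> [] -> 0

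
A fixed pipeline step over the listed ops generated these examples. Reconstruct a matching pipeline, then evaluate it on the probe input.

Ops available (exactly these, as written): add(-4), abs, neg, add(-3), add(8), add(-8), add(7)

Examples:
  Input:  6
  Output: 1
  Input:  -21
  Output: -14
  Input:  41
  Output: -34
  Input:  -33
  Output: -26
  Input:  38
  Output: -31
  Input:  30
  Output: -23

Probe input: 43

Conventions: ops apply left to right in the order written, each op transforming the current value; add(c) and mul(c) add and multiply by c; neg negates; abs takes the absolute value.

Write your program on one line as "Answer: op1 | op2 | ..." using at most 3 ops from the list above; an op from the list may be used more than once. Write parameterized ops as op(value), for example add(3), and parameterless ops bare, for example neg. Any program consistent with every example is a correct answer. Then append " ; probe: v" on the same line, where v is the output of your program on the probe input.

abs | neg | add(7) ; probe: -36

Check, running the answer program on each example:
  6 -> 6 -> -6 -> 1
  -21 -> 21 -> -21 -> -14
  41 -> 41 -> -41 -> -34
  -33 -> 33 -> -33 -> -26
  38 -> 38 -> -38 -> -31
  30 -> 30 -> -30 -> -23
  probe: 43 -> 43 -> -43 -> -36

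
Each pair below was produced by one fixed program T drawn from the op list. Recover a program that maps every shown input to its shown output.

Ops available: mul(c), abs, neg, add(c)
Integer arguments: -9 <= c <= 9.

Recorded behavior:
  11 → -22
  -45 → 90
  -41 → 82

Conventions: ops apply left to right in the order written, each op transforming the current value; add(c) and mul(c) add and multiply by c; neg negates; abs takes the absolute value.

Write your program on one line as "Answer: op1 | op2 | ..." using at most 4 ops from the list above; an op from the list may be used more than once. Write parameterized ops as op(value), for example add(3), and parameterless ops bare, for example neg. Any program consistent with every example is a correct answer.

neg | mul(-2) | mul(-1)

Check, running the answer program on each example:
  11 -> -11 -> 22 -> -22
  -45 -> 45 -> -90 -> 90
  -41 -> 41 -> -82 -> 82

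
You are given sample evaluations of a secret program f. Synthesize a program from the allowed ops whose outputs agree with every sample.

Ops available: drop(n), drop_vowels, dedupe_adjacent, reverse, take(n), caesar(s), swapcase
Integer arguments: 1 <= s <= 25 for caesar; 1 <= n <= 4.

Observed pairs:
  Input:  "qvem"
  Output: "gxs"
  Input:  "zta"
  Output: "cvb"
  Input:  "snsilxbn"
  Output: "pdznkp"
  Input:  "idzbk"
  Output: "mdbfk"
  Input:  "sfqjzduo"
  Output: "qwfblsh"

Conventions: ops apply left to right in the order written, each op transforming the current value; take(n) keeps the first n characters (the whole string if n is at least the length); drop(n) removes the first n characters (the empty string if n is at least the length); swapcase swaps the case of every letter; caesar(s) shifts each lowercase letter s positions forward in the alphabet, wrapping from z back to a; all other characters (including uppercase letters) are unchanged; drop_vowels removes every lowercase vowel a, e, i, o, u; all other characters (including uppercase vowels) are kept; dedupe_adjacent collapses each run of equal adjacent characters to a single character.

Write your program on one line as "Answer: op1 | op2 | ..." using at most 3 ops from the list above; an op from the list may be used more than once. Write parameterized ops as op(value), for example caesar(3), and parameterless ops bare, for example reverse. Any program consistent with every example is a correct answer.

caesar(2) | drop_vowels | reverse

Check, running the answer program on each example:
  "qvem" -> "sxgo" -> "sxg" -> "gxs"
  "zta" -> "bvc" -> "bvc" -> "cvb"
  "snsilxbn" -> "upuknzdp" -> "pknzdp" -> "pdznkp"
  "idzbk" -> "kfbdm" -> "kfbdm" -> "mdbfk"
  "sfqjzduo" -> "uhslbfwq" -> "hslbfwq" -> "qwfblsh"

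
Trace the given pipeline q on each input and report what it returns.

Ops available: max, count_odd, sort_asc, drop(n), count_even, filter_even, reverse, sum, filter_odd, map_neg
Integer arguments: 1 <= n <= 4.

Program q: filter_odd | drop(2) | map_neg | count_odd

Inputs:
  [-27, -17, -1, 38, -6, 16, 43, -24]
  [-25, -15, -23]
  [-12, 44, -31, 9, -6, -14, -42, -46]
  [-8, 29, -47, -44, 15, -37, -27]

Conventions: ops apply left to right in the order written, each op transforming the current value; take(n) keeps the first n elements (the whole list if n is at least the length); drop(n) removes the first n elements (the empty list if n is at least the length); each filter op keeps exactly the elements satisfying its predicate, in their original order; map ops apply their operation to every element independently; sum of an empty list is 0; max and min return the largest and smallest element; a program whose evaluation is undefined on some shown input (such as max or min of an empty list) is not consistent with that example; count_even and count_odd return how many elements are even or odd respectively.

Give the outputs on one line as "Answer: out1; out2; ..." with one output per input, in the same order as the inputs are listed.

Execution, op by op:
  [-27, -17, -1, 38, -6, 16, 43, -24] -> [-27, -17, -1, 43] -> [-1, 43] -> [1, -43] -> 2
  [-25, -15, -23] -> [-25, -15, -23] -> [-23] -> [23] -> 1
  [-12, 44, -31, 9, -6, -14, -42, -46] -> [-31, 9] -> [] -> [] -> 0
  [-8, 29, -47, -44, 15, -37, -27] -> [29, -47, 15, -37, -27] -> [15, -37, -27] -> [-15, 37, 27] -> 3

2; 1; 0; 3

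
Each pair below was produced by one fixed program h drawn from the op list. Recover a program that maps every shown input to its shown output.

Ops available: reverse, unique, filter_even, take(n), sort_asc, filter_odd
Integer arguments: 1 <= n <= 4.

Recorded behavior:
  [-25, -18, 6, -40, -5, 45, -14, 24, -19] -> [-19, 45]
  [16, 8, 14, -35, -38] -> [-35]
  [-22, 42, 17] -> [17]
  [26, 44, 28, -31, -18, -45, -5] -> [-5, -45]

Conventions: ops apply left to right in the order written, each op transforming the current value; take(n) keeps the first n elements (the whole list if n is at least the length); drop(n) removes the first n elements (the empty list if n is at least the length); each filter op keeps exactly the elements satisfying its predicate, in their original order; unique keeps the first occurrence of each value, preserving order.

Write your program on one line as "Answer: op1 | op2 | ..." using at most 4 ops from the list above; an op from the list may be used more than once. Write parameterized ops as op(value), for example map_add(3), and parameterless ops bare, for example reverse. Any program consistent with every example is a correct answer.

reverse | filter_odd | take(2)

Check, running the answer program on each example:
  [-25, -18, 6, -40, -5, 45, -14, 24, -19] -> [-19, 24, -14, 45, -5, -40, 6, -18, -25] -> [-19, 45, -5, -25] -> [-19, 45]
  [16, 8, 14, -35, -38] -> [-38, -35, 14, 8, 16] -> [-35] -> [-35]
  [-22, 42, 17] -> [17, 42, -22] -> [17] -> [17]
  [26, 44, 28, -31, -18, -45, -5] -> [-5, -45, -18, -31, 28, 44, 26] -> [-5, -45, -31] -> [-5, -45]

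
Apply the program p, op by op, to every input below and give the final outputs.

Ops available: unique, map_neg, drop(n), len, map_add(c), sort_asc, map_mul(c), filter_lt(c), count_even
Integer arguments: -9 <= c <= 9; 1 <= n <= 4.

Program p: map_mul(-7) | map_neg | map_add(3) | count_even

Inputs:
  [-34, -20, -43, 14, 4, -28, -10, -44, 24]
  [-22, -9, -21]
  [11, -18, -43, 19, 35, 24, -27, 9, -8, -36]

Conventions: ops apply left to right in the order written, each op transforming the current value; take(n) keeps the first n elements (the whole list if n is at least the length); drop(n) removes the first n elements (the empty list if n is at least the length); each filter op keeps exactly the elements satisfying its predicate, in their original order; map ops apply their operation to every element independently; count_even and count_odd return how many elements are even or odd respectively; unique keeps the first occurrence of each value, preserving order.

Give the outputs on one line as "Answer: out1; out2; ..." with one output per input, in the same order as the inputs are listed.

Execution, op by op:
  [-34, -20, -43, 14, 4, -28, -10, -44, 24] -> [238, 140, 301, -98, -28, 196, 70, 308, -168] -> [-238, -140, -301, 98, 28, -196, -70, -308, 168] -> [-235, -137, -298, 101, 31, -193, -67, -305, 171] -> 1
  [-22, -9, -21] -> [154, 63, 147] -> [-154, -63, -147] -> [-151, -60, -144] -> 2
  [11, -18, -43, 19, 35, 24, -27, 9, -8, -36] -> [-77, 126, 301, -133, -245, -168, 189, -63, 56, 252] -> [77, -126, -301, 133, 245, 168, -189, 63, -56, -252] -> [80, -123, -298, 136, 248, 171, -186, 66, -53, -249] -> 6

1; 2; 6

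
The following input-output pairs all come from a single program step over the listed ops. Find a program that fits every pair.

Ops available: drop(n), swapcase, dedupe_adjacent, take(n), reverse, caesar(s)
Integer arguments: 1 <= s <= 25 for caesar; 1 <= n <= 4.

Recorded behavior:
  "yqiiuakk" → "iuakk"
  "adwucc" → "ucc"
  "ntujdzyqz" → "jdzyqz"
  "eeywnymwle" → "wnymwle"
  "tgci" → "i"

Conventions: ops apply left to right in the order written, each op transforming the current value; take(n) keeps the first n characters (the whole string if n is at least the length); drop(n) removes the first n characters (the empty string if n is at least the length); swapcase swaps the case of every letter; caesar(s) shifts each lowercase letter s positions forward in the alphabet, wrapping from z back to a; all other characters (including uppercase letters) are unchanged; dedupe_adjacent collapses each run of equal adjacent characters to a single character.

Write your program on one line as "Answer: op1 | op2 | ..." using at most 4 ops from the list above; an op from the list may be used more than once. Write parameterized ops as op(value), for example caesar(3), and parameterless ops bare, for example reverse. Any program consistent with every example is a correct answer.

swapcase | drop(3) | swapcase

Check, running the answer program on each example:
  "yqiiuakk" -> "YQIIUAKK" -> "IUAKK" -> "iuakk"
  "adwucc" -> "ADWUCC" -> "UCC" -> "ucc"
  "ntujdzyqz" -> "NTUJDZYQZ" -> "JDZYQZ" -> "jdzyqz"
  "eeywnymwle" -> "EEYWNYMWLE" -> "WNYMWLE" -> "wnymwle"
  "tgci" -> "TGCI" -> "I" -> "i"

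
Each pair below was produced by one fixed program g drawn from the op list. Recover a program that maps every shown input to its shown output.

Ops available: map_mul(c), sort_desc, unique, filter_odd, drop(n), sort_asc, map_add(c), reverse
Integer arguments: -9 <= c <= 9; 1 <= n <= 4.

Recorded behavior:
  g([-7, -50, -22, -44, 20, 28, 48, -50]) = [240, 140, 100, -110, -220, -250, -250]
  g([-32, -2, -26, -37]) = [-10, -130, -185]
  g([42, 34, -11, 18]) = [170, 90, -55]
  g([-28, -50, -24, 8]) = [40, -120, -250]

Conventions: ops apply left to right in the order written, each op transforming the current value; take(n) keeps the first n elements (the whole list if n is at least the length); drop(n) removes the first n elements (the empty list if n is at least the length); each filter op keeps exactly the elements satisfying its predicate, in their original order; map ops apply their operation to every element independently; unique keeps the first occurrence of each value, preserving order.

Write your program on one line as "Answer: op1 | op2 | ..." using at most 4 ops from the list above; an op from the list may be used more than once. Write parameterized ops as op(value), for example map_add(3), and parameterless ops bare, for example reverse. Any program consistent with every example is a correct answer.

drop(1) | map_mul(5) | reverse | sort_desc

Check, running the answer program on each example:
  [-7, -50, -22, -44, 20, 28, 48, -50] -> [-50, -22, -44, 20, 28, 48, -50] -> [-250, -110, -220, 100, 140, 240, -250] -> [-250, 240, 140, 100, -220, -110, -250] -> [240, 140, 100, -110, -220, -250, -250]
  [-32, -2, -26, -37] -> [-2, -26, -37] -> [-10, -130, -185] -> [-185, -130, -10] -> [-10, -130, -185]
  [42, 34, -11, 18] -> [34, -11, 18] -> [170, -55, 90] -> [90, -55, 170] -> [170, 90, -55]
  [-28, -50, -24, 8] -> [-50, -24, 8] -> [-250, -120, 40] -> [40, -120, -250] -> [40, -120, -250]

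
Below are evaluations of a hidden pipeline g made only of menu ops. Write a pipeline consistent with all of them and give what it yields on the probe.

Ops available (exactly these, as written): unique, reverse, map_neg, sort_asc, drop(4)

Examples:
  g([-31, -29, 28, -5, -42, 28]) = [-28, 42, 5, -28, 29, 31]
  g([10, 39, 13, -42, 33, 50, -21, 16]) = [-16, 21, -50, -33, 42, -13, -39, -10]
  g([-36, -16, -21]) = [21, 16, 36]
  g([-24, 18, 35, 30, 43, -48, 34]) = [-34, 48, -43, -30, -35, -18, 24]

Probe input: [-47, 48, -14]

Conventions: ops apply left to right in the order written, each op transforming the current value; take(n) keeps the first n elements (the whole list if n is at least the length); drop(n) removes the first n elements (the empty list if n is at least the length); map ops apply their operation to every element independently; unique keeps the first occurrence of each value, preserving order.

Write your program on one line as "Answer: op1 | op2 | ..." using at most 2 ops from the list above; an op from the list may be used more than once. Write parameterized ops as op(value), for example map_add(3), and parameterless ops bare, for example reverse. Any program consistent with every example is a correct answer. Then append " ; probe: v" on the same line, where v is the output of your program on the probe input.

map_neg | reverse ; probe: [14, -48, 47]

Check, running the answer program on each example:
  [-31, -29, 28, -5, -42, 28] -> [31, 29, -28, 5, 42, -28] -> [-28, 42, 5, -28, 29, 31]
  [10, 39, 13, -42, 33, 50, -21, 16] -> [-10, -39, -13, 42, -33, -50, 21, -16] -> [-16, 21, -50, -33, 42, -13, -39, -10]
  [-36, -16, -21] -> [36, 16, 21] -> [21, 16, 36]
  [-24, 18, 35, 30, 43, -48, 34] -> [24, -18, -35, -30, -43, 48, -34] -> [-34, 48, -43, -30, -35, -18, 24]
  probe: [-47, 48, -14] -> [47, -48, 14] -> [14, -48, 47]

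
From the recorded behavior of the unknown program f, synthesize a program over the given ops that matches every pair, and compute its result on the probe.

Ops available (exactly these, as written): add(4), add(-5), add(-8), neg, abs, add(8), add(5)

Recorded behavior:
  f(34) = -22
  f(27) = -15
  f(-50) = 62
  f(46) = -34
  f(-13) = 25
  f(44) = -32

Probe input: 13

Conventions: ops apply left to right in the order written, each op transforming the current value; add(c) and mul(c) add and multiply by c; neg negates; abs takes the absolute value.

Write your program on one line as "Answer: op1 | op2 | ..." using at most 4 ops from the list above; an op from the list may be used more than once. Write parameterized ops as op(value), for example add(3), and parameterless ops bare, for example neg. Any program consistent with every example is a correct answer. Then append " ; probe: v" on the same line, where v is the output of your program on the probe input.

neg | add(8) | add(4) ; probe: -1

Check, running the answer program on each example:
  34 -> -34 -> -26 -> -22
  27 -> -27 -> -19 -> -15
  -50 -> 50 -> 58 -> 62
  46 -> -46 -> -38 -> -34
  -13 -> 13 -> 21 -> 25
  44 -> -44 -> -36 -> -32
  probe: 13 -> -13 -> -5 -> -1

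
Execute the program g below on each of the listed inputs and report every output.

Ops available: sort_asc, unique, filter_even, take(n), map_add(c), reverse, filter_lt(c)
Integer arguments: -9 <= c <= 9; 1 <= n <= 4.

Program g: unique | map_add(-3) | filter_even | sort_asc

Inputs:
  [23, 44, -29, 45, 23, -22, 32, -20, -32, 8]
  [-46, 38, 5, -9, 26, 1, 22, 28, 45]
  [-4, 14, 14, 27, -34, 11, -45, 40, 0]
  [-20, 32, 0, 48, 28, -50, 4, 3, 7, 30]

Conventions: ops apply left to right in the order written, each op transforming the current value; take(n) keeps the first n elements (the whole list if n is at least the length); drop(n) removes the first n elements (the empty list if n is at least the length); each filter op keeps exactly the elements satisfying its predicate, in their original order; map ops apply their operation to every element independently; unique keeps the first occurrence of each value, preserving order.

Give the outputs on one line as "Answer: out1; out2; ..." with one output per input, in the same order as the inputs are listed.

[-32, 20, 42]; [-12, -2, 2, 42]; [-48, 8, 24]; [0, 4]

Execution, op by op:
  [23, 44, -29, 45, 23, -22, 32, -20, -32, 8] -> [23, 44, -29, 45, -22, 32, -20, -32, 8] -> [20, 41, -32, 42, -25, 29, -23, -35, 5] -> [20, -32, 42] -> [-32, 20, 42]
  [-46, 38, 5, -9, 26, 1, 22, 28, 45] -> [-46, 38, 5, -9, 26, 1, 22, 28, 45] -> [-49, 35, 2, -12, 23, -2, 19, 25, 42] -> [2, -12, -2, 42] -> [-12, -2, 2, 42]
  [-4, 14, 14, 27, -34, 11, -45, 40, 0] -> [-4, 14, 27, -34, 11, -45, 40, 0] -> [-7, 11, 24, -37, 8, -48, 37, -3] -> [24, 8, -48] -> [-48, 8, 24]
  [-20, 32, 0, 48, 28, -50, 4, 3, 7, 30] -> [-20, 32, 0, 48, 28, -50, 4, 3, 7, 30] -> [-23, 29, -3, 45, 25, -53, 1, 0, 4, 27] -> [0, 4] -> [0, 4]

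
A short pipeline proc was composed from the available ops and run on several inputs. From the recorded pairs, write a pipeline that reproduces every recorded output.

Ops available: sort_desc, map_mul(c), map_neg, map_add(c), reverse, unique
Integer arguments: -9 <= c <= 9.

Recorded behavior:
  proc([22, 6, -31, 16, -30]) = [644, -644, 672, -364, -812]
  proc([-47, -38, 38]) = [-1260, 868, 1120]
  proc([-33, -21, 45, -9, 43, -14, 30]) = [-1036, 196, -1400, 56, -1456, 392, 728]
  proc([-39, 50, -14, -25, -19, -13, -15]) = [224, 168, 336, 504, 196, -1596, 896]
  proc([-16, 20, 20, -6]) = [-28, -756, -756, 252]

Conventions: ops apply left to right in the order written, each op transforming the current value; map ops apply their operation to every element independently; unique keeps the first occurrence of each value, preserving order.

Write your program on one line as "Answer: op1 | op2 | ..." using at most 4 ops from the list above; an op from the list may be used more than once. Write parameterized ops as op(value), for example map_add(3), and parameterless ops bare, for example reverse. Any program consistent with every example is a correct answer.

map_add(7) | map_mul(-4) | map_mul(7) | reverse

Check, running the answer program on each example:
  [22, 6, -31, 16, -30] -> [29, 13, -24, 23, -23] -> [-116, -52, 96, -92, 92] -> [-812, -364, 672, -644, 644] -> [644, -644, 672, -364, -812]
  [-47, -38, 38] -> [-40, -31, 45] -> [160, 124, -180] -> [1120, 868, -1260] -> [-1260, 868, 1120]
  [-33, -21, 45, -9, 43, -14, 30] -> [-26, -14, 52, -2, 50, -7, 37] -> [104, 56, -208, 8, -200, 28, -148] -> [728, 392, -1456, 56, -1400, 196, -1036] -> [-1036, 196, -1400, 56, -1456, 392, 728]
  [-39, 50, -14, -25, -19, -13, -15] -> [-32, 57, -7, -18, -12, -6, -8] -> [128, -228, 28, 72, 48, 24, 32] -> [896, -1596, 196, 504, 336, 168, 224] -> [224, 168, 336, 504, 196, -1596, 896]
  [-16, 20, 20, -6] -> [-9, 27, 27, 1] -> [36, -108, -108, -4] -> [252, -756, -756, -28] -> [-28, -756, -756, 252]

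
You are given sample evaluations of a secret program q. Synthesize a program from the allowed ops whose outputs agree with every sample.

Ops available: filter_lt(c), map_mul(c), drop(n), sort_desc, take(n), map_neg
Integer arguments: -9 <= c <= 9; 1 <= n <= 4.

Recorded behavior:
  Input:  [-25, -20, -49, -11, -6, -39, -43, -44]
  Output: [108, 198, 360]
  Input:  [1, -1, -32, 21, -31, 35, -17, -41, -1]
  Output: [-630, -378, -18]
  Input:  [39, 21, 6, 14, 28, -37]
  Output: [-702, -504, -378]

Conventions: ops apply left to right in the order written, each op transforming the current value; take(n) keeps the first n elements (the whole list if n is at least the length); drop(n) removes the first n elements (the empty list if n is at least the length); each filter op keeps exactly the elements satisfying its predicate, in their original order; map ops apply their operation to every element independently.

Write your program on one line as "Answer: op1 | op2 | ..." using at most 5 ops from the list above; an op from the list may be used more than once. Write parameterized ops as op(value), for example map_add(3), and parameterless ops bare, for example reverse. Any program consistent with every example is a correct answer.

sort_desc | take(3) | map_mul(-3) | map_neg | map_mul(-6)

Check, running the answer program on each example:
  [-25, -20, -49, -11, -6, -39, -43, -44] -> [-6, -11, -20, -25, -39, -43, -44, -49] -> [-6, -11, -20] -> [18, 33, 60] -> [-18, -33, -60] -> [108, 198, 360]
  [1, -1, -32, 21, -31, 35, -17, -41, -1] -> [35, 21, 1, -1, -1, -17, -31, -32, -41] -> [35, 21, 1] -> [-105, -63, -3] -> [105, 63, 3] -> [-630, -378, -18]
  [39, 21, 6, 14, 28, -37] -> [39, 28, 21, 14, 6, -37] -> [39, 28, 21] -> [-117, -84, -63] -> [117, 84, 63] -> [-702, -504, -378]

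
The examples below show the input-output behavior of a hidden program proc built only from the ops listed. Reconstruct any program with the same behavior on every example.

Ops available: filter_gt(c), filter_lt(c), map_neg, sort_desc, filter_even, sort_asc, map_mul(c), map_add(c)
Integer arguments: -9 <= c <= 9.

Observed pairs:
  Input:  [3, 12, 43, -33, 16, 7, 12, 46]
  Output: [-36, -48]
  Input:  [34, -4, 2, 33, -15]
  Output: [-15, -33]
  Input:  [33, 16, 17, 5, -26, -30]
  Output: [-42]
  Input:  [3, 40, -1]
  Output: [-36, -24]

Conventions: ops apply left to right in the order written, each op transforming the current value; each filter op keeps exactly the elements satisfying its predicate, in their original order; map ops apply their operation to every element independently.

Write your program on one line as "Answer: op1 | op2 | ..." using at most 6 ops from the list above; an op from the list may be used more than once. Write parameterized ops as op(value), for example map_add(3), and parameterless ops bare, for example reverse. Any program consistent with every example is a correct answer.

filter_lt(9) | map_add(9) | map_neg | map_mul(3) | filter_lt(0)

Check, running the answer program on each example:
  [3, 12, 43, -33, 16, 7, 12, 46] -> [3, -33, 7] -> [12, -24, 16] -> [-12, 24, -16] -> [-36, 72, -48] -> [-36, -48]
  [34, -4, 2, 33, -15] -> [-4, 2, -15] -> [5, 11, -6] -> [-5, -11, 6] -> [-15, -33, 18] -> [-15, -33]
  [33, 16, 17, 5, -26, -30] -> [5, -26, -30] -> [14, -17, -21] -> [-14, 17, 21] -> [-42, 51, 63] -> [-42]
  [3, 40, -1] -> [3, -1] -> [12, 8] -> [-12, -8] -> [-36, -24] -> [-36, -24]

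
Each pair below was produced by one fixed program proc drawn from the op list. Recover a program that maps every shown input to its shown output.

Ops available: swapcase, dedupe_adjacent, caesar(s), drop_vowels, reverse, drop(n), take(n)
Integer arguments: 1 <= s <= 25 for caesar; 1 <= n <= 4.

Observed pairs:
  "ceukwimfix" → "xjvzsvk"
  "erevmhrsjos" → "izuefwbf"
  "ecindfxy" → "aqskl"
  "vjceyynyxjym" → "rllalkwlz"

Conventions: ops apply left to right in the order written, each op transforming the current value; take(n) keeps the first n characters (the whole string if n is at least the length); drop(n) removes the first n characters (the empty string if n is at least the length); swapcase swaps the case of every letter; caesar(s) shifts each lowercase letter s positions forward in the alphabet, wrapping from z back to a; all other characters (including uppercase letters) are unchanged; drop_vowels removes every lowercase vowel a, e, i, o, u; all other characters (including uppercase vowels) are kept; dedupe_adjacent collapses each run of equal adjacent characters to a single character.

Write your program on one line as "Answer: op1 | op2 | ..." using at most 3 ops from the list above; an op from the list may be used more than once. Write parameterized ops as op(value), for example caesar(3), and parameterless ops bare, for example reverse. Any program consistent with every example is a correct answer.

drop(3) | caesar(13)

Check, running the answer program on each example:
  "ceukwimfix" -> "kwimfix" -> "xjvzsvk"
  "erevmhrsjos" -> "vmhrsjos" -> "izuefwbf"
  "ecindfxy" -> "ndfxy" -> "aqskl"
  "vjceyynyxjym" -> "eyynyxjym" -> "rllalkwlz"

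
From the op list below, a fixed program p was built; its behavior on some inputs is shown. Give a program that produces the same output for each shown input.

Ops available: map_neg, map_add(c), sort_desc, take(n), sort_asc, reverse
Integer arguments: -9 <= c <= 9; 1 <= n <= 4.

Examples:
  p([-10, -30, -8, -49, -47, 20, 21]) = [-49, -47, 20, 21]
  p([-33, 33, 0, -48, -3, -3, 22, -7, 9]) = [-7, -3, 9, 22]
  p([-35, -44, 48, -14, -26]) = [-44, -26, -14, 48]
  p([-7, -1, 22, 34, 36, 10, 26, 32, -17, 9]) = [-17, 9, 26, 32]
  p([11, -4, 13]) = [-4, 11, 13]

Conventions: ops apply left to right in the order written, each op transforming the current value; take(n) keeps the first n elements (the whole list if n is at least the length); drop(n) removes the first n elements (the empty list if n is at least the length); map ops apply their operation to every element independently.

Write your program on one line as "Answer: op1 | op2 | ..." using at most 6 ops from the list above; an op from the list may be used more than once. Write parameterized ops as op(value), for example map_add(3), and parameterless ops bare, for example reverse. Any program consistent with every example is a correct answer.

map_neg | reverse | take(4) | sort_desc | map_neg

Check, running the answer program on each example:
  [-10, -30, -8, -49, -47, 20, 21] -> [10, 30, 8, 49, 47, -20, -21] -> [-21, -20, 47, 49, 8, 30, 10] -> [-21, -20, 47, 49] -> [49, 47, -20, -21] -> [-49, -47, 20, 21]
  [-33, 33, 0, -48, -3, -3, 22, -7, 9] -> [33, -33, 0, 48, 3, 3, -22, 7, -9] -> [-9, 7, -22, 3, 3, 48, 0, -33, 33] -> [-9, 7, -22, 3] -> [7, 3, -9, -22] -> [-7, -3, 9, 22]
  [-35, -44, 48, -14, -26] -> [35, 44, -48, 14, 26] -> [26, 14, -48, 44, 35] -> [26, 14, -48, 44] -> [44, 26, 14, -48] -> [-44, -26, -14, 48]
  [-7, -1, 22, 34, 36, 10, 26, 32, -17, 9] -> [7, 1, -22, -34, -36, -10, -26, -32, 17, -9] -> [-9, 17, -32, -26, -10, -36, -34, -22, 1, 7] -> [-9, 17, -32, -26] -> [17, -9, -26, -32] -> [-17, 9, 26, 32]
  [11, -4, 13] -> [-11, 4, -13] -> [-13, 4, -11] -> [-13, 4, -11] -> [4, -11, -13] -> [-4, 11, 13]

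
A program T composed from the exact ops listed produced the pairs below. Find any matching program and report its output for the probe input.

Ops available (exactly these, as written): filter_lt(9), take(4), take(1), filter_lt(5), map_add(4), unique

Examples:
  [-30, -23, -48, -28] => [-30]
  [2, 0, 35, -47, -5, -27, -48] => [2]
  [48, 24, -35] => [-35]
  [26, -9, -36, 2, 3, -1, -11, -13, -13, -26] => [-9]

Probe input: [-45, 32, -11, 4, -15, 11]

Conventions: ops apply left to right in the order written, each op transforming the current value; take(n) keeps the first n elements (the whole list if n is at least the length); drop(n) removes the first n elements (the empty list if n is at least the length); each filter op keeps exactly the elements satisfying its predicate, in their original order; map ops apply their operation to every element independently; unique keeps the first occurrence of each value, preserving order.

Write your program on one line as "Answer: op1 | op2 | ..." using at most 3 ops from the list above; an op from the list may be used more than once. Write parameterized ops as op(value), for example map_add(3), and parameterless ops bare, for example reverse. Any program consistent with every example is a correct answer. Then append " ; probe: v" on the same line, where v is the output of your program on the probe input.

take(4) | filter_lt(9) | take(1) ; probe: [-45]

Check, running the answer program on each example:
  [-30, -23, -48, -28] -> [-30, -23, -48, -28] -> [-30, -23, -48, -28] -> [-30]
  [2, 0, 35, -47, -5, -27, -48] -> [2, 0, 35, -47] -> [2, 0, -47] -> [2]
  [48, 24, -35] -> [48, 24, -35] -> [-35] -> [-35]
  [26, -9, -36, 2, 3, -1, -11, -13, -13, -26] -> [26, -9, -36, 2] -> [-9, -36, 2] -> [-9]
  probe: [-45, 32, -11, 4, -15, 11] -> [-45, 32, -11, 4] -> [-45, -11, 4] -> [-45]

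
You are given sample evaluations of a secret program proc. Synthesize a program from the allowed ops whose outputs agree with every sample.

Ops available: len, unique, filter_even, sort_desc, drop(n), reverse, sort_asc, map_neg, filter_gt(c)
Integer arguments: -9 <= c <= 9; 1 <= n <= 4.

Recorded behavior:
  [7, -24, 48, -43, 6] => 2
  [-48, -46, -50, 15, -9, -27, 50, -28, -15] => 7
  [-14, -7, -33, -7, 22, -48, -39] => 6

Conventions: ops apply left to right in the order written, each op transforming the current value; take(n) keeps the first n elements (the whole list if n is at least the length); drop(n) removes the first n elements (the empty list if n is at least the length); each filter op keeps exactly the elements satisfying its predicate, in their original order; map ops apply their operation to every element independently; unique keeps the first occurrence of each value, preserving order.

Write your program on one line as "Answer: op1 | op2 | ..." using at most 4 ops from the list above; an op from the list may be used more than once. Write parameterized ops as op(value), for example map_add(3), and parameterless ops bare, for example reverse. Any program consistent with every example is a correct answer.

sort_desc | map_neg | filter_gt(1) | len

Check, running the answer program on each example:
  [7, -24, 48, -43, 6] -> [48, 7, 6, -24, -43] -> [-48, -7, -6, 24, 43] -> [24, 43] -> 2
  [-48, -46, -50, 15, -9, -27, 50, -28, -15] -> [50, 15, -9, -15, -27, -28, -46, -48, -50] -> [-50, -15, 9, 15, 27, 28, 46, 48, 50] -> [9, 15, 27, 28, 46, 48, 50] -> 7
  [-14, -7, -33, -7, 22, -48, -39] -> [22, -7, -7, -14, -33, -39, -48] -> [-22, 7, 7, 14, 33, 39, 48] -> [7, 7, 14, 33, 39, 48] -> 6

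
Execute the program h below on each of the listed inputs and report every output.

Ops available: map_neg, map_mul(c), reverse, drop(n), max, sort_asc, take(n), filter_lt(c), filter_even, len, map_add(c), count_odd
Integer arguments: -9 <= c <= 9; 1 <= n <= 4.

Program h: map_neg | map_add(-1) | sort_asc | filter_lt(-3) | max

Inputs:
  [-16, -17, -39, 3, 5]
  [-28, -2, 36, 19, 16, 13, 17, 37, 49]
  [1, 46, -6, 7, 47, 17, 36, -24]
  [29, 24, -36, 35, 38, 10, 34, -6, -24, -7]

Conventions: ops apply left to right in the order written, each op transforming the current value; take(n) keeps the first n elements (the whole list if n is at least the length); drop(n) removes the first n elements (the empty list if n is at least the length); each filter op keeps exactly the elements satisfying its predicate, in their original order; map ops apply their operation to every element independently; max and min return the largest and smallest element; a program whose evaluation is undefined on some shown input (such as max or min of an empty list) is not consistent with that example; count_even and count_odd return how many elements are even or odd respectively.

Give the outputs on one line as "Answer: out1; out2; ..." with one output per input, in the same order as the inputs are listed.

-4; -14; -8; -11

Execution, op by op:
  [-16, -17, -39, 3, 5] -> [16, 17, 39, -3, -5] -> [15, 16, 38, -4, -6] -> [-6, -4, 15, 16, 38] -> [-6, -4] -> -4
  [-28, -2, 36, 19, 16, 13, 17, 37, 49] -> [28, 2, -36, -19, -16, -13, -17, -37, -49] -> [27, 1, -37, -20, -17, -14, -18, -38, -50] -> [-50, -38, -37, -20, -18, -17, -14, 1, 27] -> [-50, -38, -37, -20, -18, -17, -14] -> -14
  [1, 46, -6, 7, 47, 17, 36, -24] -> [-1, -46, 6, -7, -47, -17, -36, 24] -> [-2, -47, 5, -8, -48, -18, -37, 23] -> [-48, -47, -37, -18, -8, -2, 5, 23] -> [-48, -47, -37, -18, -8] -> -8
  [29, 24, -36, 35, 38, 10, 34, -6, -24, -7] -> [-29, -24, 36, -35, -38, -10, -34, 6, 24, 7] -> [-30, -25, 35, -36, -39, -11, -35, 5, 23, 6] -> [-39, -36, -35, -30, -25, -11, 5, 6, 23, 35] -> [-39, -36, -35, -30, -25, -11] -> -11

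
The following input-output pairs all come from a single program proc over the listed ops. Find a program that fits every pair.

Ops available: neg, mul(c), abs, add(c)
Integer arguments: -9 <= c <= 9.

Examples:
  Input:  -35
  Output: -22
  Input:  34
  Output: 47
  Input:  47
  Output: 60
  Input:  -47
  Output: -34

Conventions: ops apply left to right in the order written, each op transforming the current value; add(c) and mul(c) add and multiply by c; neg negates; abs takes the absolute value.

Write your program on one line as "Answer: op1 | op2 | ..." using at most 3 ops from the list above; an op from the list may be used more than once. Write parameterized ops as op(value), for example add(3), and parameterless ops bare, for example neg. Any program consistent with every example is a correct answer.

add(9) | add(1) | add(3)

Check, running the answer program on each example:
  -35 -> -26 -> -25 -> -22
  34 -> 43 -> 44 -> 47
  47 -> 56 -> 57 -> 60
  -47 -> -38 -> -37 -> -34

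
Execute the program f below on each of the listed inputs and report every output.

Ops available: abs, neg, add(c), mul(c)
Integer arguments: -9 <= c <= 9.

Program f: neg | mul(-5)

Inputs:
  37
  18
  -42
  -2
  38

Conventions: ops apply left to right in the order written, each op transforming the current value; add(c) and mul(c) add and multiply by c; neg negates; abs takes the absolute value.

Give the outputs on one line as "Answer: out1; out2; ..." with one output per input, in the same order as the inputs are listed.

185; 90; -210; -10; 190

Execution, op by op:
  37 -> -37 -> 185
  18 -> -18 -> 90
  -42 -> 42 -> -210
  -2 -> 2 -> -10
  38 -> -38 -> 190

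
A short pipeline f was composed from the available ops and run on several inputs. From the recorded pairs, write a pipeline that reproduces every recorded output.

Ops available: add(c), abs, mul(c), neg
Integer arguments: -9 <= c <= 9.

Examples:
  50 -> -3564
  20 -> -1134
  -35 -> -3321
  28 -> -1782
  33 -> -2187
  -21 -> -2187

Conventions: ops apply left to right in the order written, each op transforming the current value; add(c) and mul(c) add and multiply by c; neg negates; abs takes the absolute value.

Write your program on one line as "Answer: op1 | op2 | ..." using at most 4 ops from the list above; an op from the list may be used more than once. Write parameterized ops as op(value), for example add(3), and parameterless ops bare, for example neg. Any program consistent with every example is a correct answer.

add(-6) | abs | mul(9) | mul(-9)

Check, running the answer program on each example:
  50 -> 44 -> 44 -> 396 -> -3564
  20 -> 14 -> 14 -> 126 -> -1134
  -35 -> -41 -> 41 -> 369 -> -3321
  28 -> 22 -> 22 -> 198 -> -1782
  33 -> 27 -> 27 -> 243 -> -2187
  -21 -> -27 -> 27 -> 243 -> -2187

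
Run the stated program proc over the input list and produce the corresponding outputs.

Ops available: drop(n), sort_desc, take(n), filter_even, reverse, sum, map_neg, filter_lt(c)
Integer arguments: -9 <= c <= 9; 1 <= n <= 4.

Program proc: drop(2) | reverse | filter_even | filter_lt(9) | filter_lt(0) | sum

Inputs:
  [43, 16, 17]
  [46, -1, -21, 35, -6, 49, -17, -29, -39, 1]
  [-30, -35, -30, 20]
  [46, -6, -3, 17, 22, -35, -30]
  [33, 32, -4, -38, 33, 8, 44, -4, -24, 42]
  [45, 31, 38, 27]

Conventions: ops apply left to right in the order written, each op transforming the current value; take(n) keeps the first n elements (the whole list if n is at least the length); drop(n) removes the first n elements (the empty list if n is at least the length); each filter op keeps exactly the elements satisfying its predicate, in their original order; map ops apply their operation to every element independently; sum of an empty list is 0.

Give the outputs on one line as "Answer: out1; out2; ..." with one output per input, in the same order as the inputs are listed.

Execution, op by op:
  [43, 16, 17] -> [17] -> [17] -> [] -> [] -> [] -> 0
  [46, -1, -21, 35, -6, 49, -17, -29, -39, 1] -> [-21, 35, -6, 49, -17, -29, -39, 1] -> [1, -39, -29, -17, 49, -6, 35, -21] -> [-6] -> [-6] -> [-6] -> -6
  [-30, -35, -30, 20] -> [-30, 20] -> [20, -30] -> [20, -30] -> [-30] -> [-30] -> -30
  [46, -6, -3, 17, 22, -35, -30] -> [-3, 17, 22, -35, -30] -> [-30, -35, 22, 17, -3] -> [-30, 22] -> [-30] -> [-30] -> -30
  [33, 32, -4, -38, 33, 8, 44, -4, -24, 42] -> [-4, -38, 33, 8, 44, -4, -24, 42] -> [42, -24, -4, 44, 8, 33, -38, -4] -> [42, -24, -4, 44, 8, -38, -4] -> [-24, -4, 8, -38, -4] -> [-24, -4, -38, -4] -> -70
  [45, 31, 38, 27] -> [38, 27] -> [27, 38] -> [38] -> [] -> [] -> 0

0; -6; -30; -30; -70; 0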